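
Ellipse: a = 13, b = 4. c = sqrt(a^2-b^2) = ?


c^2 = 13^2 - 4^2 = 169 - 16 = 153
c = sqrt(153) = 12.3693

c = 12.3693


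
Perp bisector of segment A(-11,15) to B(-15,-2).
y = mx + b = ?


Midpoint = (-13, 6.5)
Slope of AB = dy/dx = -17/(-4) = 4.2500
Perp slope = -dx/dy = -4/17 = -0.2353
b = My - (perp slope)*Mx = 6.5 + (-4*(-13))/(-17) = 6.5 - 3.0588 = 3.4412

y = -0.2353x + 3.4412


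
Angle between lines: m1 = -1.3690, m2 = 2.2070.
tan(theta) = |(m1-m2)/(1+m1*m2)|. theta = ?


m1-m2 = -3.576
1+m1*m2 = -2.021383
tan(theta) = |-3.576/(-2.021383)| = 1.769086
theta = arctan(|-3.576/(-2.021383)|) = 60.5221 degrees (acute angle)

60.5221 degrees


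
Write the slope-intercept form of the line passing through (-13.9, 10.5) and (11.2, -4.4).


m = (-14.9)/(25.1) = -0.5936
b = y1 - m*x1 = 10.5 - (-14.9*(-13.9))/(25.1) = 10.5 - 8.2514 = 2.2486

y = -0.5936x + 2.2486


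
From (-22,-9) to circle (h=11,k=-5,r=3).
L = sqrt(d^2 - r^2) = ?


d = sqrt((-22-11)^2 + (-9+ 5)^2) = sqrt(1089+16) = 33.2415
L = sqrt(1105.0000 - 9) = sqrt(1096.0000) = 33.1059

33.1059


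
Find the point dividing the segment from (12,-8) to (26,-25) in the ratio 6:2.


Px = (6*26 + 2*12)/8 = 180/8 = 22.5000
Py = (6*(-25) + 2*(-8))/8 = -166/8 = -20.7500

P = (22.5000, -20.7500)


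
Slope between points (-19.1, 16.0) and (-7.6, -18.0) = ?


dy = -18.0 - 16.0 = -34.0
dx = -7.6 + 19.1 = 11.5
m = -34.0/11.5 = -2.9565

m = -2.9565


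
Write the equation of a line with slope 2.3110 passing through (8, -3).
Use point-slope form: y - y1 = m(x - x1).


y + 3 = 2.3110(x - 8)
y = 2.3110x - 3 - 2.3110*8
y = 2.3110x - 21.4880

y = 2.3110x - 21.4880


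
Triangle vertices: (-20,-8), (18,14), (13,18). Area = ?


-20*(14-18) = 80
18*(18+ 8) = 468
13*(-8-14) = -286
sum = 262
Area = |262|/2 = 131.0000

131.0000 sq units


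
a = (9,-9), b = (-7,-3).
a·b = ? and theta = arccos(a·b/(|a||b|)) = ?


a·b = 9*(-7) - 9*(-3) = -63 + 27 = -36
|a| = sqrt(81+81) = 12.7279
|b| = sqrt(49+9) = 7.6158
cos(theta) = -36/(sqrt(162)*sqrt(58)) = -36/sqrt(9396) = -0.371391
theta = arccos(-36/sqrt(9396)) = 111.8014 degrees

a·b = -36, theta = 111.8014 deg


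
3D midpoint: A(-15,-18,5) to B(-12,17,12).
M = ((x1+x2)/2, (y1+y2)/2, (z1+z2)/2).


Mx = (-15- 12)/2 = -13.5000
My = (-18+17)/2 = -0.5000
Mz = (5+12)/2 = 8.5000

M = (-13.5000, -0.5000, 8.5000)


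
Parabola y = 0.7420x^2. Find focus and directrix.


a = 0.7420
1/(4a) = 0.3369
Focus = (0, 0.3369)
Directrix: y = -0.3369

Focus = (0, 0.3369), Directrix: y = -0.3369


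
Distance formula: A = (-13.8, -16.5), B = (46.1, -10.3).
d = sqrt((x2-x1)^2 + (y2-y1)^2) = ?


dx = 46.1 + 13.8 = 59.9
dy = -10.3 + 16.5 = 6.2
d = sqrt(3588.01 + 38.44) = sqrt(3626.45) = 60.2200

60.2200


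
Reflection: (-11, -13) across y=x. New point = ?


Reflection rule for y=x: (y, x)
(-11, -13) -> (-13, -11)

(-13, -11)


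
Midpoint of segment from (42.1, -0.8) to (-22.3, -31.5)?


Mx = (42.1 - 22.3)/2 = 19.8/2 = 9.9000
My = (-0.8 - 31.5)/2 = -32.3/2 = -16.1500

(9.9000, -16.1500)


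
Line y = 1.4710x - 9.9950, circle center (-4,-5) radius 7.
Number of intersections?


Substitute y = 1.4710x - 9.9950: (x+ 4)^2 + (1.4710x- 9.9950+ 5)^2 = 49
Expand to Ax^2 + Bx + C = 0, where b-k = -4.995
A = 1+m^2 = 3.163841
B = 2(m(b-k) - h) = 2(1.4710*(-4.995) + 4) = -6.69529
C = h^2 + (b-k)^2 - r^2 = 16 + 24.950025 - 49 = -8.049975
disc = B^2-4AC = 44.8269 + 101.8754 = 146.7023
disc > 0

2 intersection points


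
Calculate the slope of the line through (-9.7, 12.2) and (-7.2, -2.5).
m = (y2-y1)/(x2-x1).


dy = -2.5 - 12.2 = -14.7
dx = -7.2 + 9.7 = 2.5
m = -14.7/2.5 = -5.8800

m = -5.8800


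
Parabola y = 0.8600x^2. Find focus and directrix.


a = 0.8600
1/(4a) = 0.2907
Focus = (0, 0.2907)
Directrix: y = -0.2907

Focus = (0, 0.2907), Directrix: y = -0.2907


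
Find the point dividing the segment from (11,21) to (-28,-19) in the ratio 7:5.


Px = (7*(-28) + 5*11)/12 = -141/12 = -11.7500
Py = (7*(-19) + 5*21)/12 = -28/12 = -2.3333

P = (-11.7500, -2.3333)


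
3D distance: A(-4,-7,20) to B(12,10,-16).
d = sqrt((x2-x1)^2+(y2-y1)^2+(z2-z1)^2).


dx=16, dy=17, dz=-36
d = sqrt(256+289+1296) = sqrt(1841) = 42.9069

42.9069


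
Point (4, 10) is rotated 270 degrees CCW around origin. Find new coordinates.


cos(270) = 0, sin(270) = -1
x' = 4*0 - 10*(-1) = 10
y' = 4*(-1) + 10*0 = -4

(10, -4)


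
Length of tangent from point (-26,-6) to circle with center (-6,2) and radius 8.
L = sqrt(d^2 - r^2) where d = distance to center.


d = sqrt((-26+ 6)^2 + (-6-2)^2) = sqrt(400+64) = 21.5407
L = sqrt(464.0000 - 64) = sqrt(400.0000) = 20.0000

20.0000


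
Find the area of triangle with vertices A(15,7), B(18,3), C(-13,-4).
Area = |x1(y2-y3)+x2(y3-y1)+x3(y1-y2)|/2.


15*(3+ 4) = 105
18*(-4-7) = -198
-13*(7-3) = -52
sum = -145
Area = |-145|/2 = 72.5000

72.5000 sq units


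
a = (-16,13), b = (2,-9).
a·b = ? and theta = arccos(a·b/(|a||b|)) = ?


a·b = -16*2 + 13*(-9) = -32 - 117 = -149
|a| = sqrt(256+169) = 20.6155
|b| = sqrt(4+81) = 9.2195
cos(theta) = -149/(sqrt(425)*sqrt(85)) = -149/sqrt(36125) = -0.783939
theta = arccos(-149/sqrt(36125)) = 141.6227 degrees

a·b = -149, theta = 141.6227 deg


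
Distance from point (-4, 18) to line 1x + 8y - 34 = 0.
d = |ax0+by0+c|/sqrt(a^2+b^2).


|1*(-4) + 8*18 - 34| = |106| = 106
sqrt(1 + 64) = sqrt(65) = 8.0623
d = 106/sqrt(65) = 13.1477

13.1477


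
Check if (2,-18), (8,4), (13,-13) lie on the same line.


2*(4+ 13) + 8*(-13+ 18) + 13*(-18-4)
= 34 + 40 - 286 = -212

No, not collinear (determinant = -212)


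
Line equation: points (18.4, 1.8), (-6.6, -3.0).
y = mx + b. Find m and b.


m = (-4.8)/(-25.0) = 0.1920
b = y1 - m*x1 = 1.8 - (-4.8*18.4)/(-25.0) = 1.8 - 3.5328 = -1.7328

y = 0.1920x - 1.7328


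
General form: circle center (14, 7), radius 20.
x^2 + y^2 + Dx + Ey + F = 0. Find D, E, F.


(x-14)^2 + (y-7)^2 = 20^2
D = -2h = -28, E = -2k = -14
F = h^2+k^2-r^2 = 196+49-400 = -155

D = -28, E = -14, F = -155


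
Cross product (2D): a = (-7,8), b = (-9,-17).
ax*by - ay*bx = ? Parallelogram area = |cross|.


cross = -7*(-17) - 8*(-9) = 119 + 72 = 191
Parallelogram area = |191| = 191

cross = 191, parallelogram area = 191


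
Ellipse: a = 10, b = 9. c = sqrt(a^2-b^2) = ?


c^2 = 10^2 - 9^2 = 100 - 81 = 19
c = sqrt(19) = 4.3589

c = 4.3589


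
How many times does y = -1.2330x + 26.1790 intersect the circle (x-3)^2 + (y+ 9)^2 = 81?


Substitute y = -1.2330x + 26.1790: (x-3)^2 + (-1.2330x+26.1790+ 9)^2 = 81
Expand to Ax^2 + Bx + C = 0, where b-k = 35.179
A = 1+m^2 = 2.520289
B = 2(m(b-k) - h) = 2(-1.2330*35.179 - 3) = -92.751414
C = h^2 + (b-k)^2 - r^2 = 9 + 1237.562041 - 81 = 1165.562041
disc = B^2-4AC = 8602.8248 - 11750.2128 = -3147.3880
disc < 0

0 intersection points


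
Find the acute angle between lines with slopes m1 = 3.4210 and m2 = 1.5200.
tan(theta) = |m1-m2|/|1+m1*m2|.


m1-m2 = 1.901
1+m1*m2 = 6.19992
tan(theta) = |1.901/6.19992| = 0.306617
theta = arctan(|1.901/6.19992|) = 17.0464 degrees (acute angle)

17.0464 degrees


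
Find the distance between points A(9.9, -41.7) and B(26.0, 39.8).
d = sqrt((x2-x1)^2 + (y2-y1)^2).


dx = 26.0 - 9.9 = 16.1
dy = 39.8 + 41.7 = 81.5
d = sqrt(259.21 + 6642.25) = sqrt(6901.46) = 83.0750

83.0750


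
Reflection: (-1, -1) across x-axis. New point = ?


Reflection rule for x-axis: (x, -y)
(-1, -1) -> (-1, 1)

(-1, 1)


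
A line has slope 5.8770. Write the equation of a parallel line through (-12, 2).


Parallel lines have equal slopes.
m2 = 5.8770
b2 = 2 - 5.8770*(-12) = 72.5240

y = 5.8770x + 72.5240


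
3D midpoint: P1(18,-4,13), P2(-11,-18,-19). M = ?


Mx = (18- 11)/2 = 3.5000
My = (-4- 18)/2 = -11.0000
Mz = (13- 19)/2 = -3.0000

M = (3.5000, -11.0000, -3.0000)


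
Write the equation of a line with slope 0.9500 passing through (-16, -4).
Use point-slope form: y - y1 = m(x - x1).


y + 4 = 0.9500(x + 16)
y = 0.9500x - 4 - 0.9500*(-16)
y = 0.9500x + 11.2000

y = 0.9500x + 11.2000


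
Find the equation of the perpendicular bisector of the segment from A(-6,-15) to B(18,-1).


Midpoint = (6, -8)
Slope of AB = dy/dx = 14/24 = 0.5833
Perp slope = -dx/dy = -24/14 = -1.7143
b = My - (perp slope)*Mx = -8 + (24*6)/14 = -8 + 10.2857 = 2.2857

y = -1.7143x + 2.2857


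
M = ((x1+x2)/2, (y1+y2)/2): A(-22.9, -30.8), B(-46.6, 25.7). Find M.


Mx = (-22.9 - 46.6)/2 = -69.5/2 = -34.7500
My = (-30.8 + 25.7)/2 = -5.1/2 = -2.5500

(-34.7500, -2.5500)


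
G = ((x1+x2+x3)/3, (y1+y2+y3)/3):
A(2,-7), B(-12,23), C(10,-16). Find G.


Gx = (2- 12+10)/3 = 0/3 = 0
Gy = (-7+23- 16)/3 = 0/3 = 0

G = (0, 0)


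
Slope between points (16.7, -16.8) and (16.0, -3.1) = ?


dy = -3.1 + 16.8 = 13.7
dx = 16.0 - 16.7 = -0.7
m = 13.7/(-0.7) = -19.5714

m = -19.5714


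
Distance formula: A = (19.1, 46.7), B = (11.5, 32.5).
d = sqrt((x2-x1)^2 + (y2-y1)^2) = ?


dx = 11.5 - 19.1 = -7.6
dy = 32.5 - 46.7 = -14.2
d = sqrt(57.76 + 201.64) = sqrt(259.4) = 16.1059

16.1059


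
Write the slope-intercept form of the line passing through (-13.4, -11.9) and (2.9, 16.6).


m = (28.5)/(16.3) = 1.7485
b = y1 - m*x1 = -11.9 - (28.5*(-13.4))/(16.3) = -11.9 + 23.4294 = 11.5294

y = 1.7485x + 11.5294


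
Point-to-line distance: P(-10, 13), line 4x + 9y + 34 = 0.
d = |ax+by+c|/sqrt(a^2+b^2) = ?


|4*(-10) + 9*13 + 34| = |111| = 111
sqrt(16 + 81) = sqrt(97) = 9.8489
d = 111/sqrt(97) = 11.2703

11.2703


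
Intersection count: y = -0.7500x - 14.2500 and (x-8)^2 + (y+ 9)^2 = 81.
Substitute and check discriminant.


Substitute y = -0.7500x - 14.2500: (x-8)^2 + (-0.7500x- 14.2500+ 9)^2 = 81
Expand to Ax^2 + Bx + C = 0, where b-k = -5.25
A = 1+m^2 = 1.5625
B = 2(m(b-k) - h) = 2(-0.7500*(-5.25) - 8) = -8.125
C = h^2 + (b-k)^2 - r^2 = 64 + 27.5625 - 81 = 10.5625
disc = B^2-4AC = 66.0156 - 66.0156 = 0
disc = 0

1 intersection point (tangent)


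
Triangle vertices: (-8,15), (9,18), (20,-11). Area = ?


-8*(18+ 11) = -232
9*(-11-15) = -234
20*(15-18) = -60
sum = -526
Area = |-526|/2 = 263.0000

263.0000 sq units


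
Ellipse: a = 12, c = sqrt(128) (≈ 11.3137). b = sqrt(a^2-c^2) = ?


b^2 = 12^2 - (sqrt(128))^2 = 144 - 128 = 16
b = sqrt(16) = 4

b = 4


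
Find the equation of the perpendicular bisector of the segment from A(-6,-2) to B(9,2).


Midpoint = (1.5, 0)
Slope of AB = dy/dx = 4/15 = 0.2667
Perp slope = -dx/dy = -15/4 = -3.7500
b = My - (perp slope)*Mx = 0 + (15*1.5)/4 = 0 + 5.6250 = 5.6250

y = -3.7500x + 5.6250


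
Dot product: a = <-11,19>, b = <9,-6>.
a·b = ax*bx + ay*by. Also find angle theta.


a·b = -11*9 + 19*(-6) = -99 - 114 = -213
|a| = sqrt(121+361) = 21.9545
|b| = sqrt(81+36) = 10.8167
cos(theta) = -213/(sqrt(482)*sqrt(117)) = -213/sqrt(56394) = -0.896940
theta = arccos(-213/sqrt(56394)) = 153.7587 degrees

a·b = -213, theta = 153.7587 deg


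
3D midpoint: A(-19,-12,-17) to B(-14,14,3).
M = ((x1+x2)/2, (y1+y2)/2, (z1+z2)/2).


Mx = (-19- 14)/2 = -16.5000
My = (-12+14)/2 = 1.0000
Mz = (-17+3)/2 = -7.0000

M = (-16.5000, 1.0000, -7.0000)


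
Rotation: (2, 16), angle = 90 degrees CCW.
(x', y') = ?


cos(90) = 0, sin(90) = 1
x' = 2*0 - 16*1 = -16
y' = 2*1 + 16*0 = 2

(-16, 2)


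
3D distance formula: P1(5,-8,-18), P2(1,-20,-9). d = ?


dx=-4, dy=-12, dz=9
d = sqrt(16+144+81) = sqrt(241) = 15.5242

15.5242


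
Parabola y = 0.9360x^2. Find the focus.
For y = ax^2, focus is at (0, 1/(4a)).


a = 0.9360
4a = 3.7440
focus = (0, 1/3.7440) = (0, 0.2671)

Focus = (0, 0.2671)


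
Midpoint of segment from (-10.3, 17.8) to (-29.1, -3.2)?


Mx = (-10.3 - 29.1)/2 = -39.4/2 = -19.7000
My = (17.8 - 3.2)/2 = 14.6/2 = 7.3000

(-19.7000, 7.3000)


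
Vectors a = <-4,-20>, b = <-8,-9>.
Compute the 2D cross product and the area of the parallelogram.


cross = -4*(-9) + 20*(-8) = 36 - 160 = -124
Parallelogram area = |-124| = 124

cross = -124, parallelogram area = 124


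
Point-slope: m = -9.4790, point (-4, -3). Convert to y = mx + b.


y + 3 = -9.4790(x + 4)
y = -9.4790x - 3 + 9.4790*(-4)
y = -9.4790x - 40.9160

y = -9.4790x - 40.9160


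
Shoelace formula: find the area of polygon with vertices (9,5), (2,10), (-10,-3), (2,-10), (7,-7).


sum(xi*y_{i+1}) = 9*10 + 2*(-3) - 10*(-10) + 2*(-7) + 7*5 = 205
sum(yi*x_{i+1}) = 5*2 + 10*(-10) - 3*2 - 10*7 - 7*9 = -229
Area = |205 + 229|/2 = 434/2 = 217.0000

217.0000 sq units


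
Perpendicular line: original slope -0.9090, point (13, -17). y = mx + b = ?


Perpendicular slope = -1/m1 = -1/(-0.9090) = 1.1001
b2 = y0 - m2*x0 = -17 + 13/(-0.9090) = -17 - 14.3014 = -31.3014

y = 1.1001x - 31.3014


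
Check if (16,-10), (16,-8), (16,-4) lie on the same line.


16*(-8+ 4) + 16*(-4+ 10) + 16*(-10+ 8)
= -64 + 96 - 32 = 0

Yes, collinear (determinant = 0)


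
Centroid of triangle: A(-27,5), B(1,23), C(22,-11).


Gx = (-27+1+22)/3 = -4/3 = -1.3333
Gy = (5+23- 11)/3 = 17/3 = 5.6667

G = (-1.3333, 5.6667)


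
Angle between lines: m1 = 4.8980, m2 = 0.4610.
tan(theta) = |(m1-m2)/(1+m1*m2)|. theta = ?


m1-m2 = 4.437
1+m1*m2 = 3.257978
tan(theta) = |4.437/3.257978| = 1.361888
theta = arctan(|4.437/3.257978|) = 53.7111 degrees (acute angle)

53.7111 degrees


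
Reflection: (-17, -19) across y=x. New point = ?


Reflection rule for y=x: (y, x)
(-17, -19) -> (-19, -17)

(-19, -17)


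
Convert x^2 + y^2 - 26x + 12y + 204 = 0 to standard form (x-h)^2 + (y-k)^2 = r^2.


h = -D/2 = 26/2 = 13
k = -E/2 = -12/2 = -6
r^2 = h^2 + k^2 - F = 169 + 36 - 204 = 1
r = 1

Center (13, -6), radius = 1


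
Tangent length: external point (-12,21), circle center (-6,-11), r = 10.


d = sqrt((-12+ 6)^2 + (21+ 11)^2) = sqrt(36+1024) = 32.5576
L = sqrt(1060.0000 - 100) = sqrt(960.0000) = 30.9839

30.9839


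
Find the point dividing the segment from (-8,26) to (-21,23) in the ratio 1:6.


Px = (1*(-21) + 6*(-8))/7 = -69/7 = -9.8571
Py = (1*23 + 6*26)/7 = 179/7 = 25.5714

P = (-9.8571, 25.5714)


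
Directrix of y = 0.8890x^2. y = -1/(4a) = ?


a = 0.8890
1/(4a) = 0.2812
directrix: y = -0.2812 = -0.2812

y = -0.2812


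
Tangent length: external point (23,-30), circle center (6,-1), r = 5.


d = sqrt((23-6)^2 + (-30+ 1)^2) = sqrt(289+841) = 33.6155
L = sqrt(1130.0000 - 25) = sqrt(1105.0000) = 33.2415

33.2415


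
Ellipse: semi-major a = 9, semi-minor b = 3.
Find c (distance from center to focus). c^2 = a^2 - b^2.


c^2 = 9^2 - 3^2 = 81 - 9 = 72
c = sqrt(72) = 8.4853

c = 8.4853


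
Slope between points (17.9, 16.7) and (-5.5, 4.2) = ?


dy = 4.2 - 16.7 = -12.5
dx = -5.5 - 17.9 = -23.4
m = -12.5/(-23.4) = 0.5342

m = 0.5342


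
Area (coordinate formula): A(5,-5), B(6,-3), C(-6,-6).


5*(-3+ 6) = 15
6*(-6+ 5) = -6
-6*(-5+ 3) = 12
sum = 21
Area = |21|/2 = 10.5000

10.5000 sq units


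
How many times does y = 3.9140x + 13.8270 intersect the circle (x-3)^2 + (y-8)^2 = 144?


Substitute y = 3.9140x + 13.8270: (x-3)^2 + (3.9140x+13.8270-8)^2 = 144
Expand to Ax^2 + Bx + C = 0, where b-k = 5.827
A = 1+m^2 = 16.319396
B = 2(m(b-k) - h) = 2(3.9140*5.827 - 3) = 39.613756
C = h^2 + (b-k)^2 - r^2 = 9 + 33.953929 - 144 = -101.046071
disc = B^2-4AC = 1569.2497 + 6596.0434 = 8165.2931
disc > 0

2 intersection points


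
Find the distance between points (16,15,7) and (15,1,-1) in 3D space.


dx=-1, dy=-14, dz=-8
d = sqrt(1+196+64) = sqrt(261) = 16.1555

16.1555


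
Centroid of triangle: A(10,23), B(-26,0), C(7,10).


Gx = (10- 26+7)/3 = -9/3 = -3.0000
Gy = (23+0+10)/3 = 33/3 = 11.0000

G = (-3.0000, 11.0000)


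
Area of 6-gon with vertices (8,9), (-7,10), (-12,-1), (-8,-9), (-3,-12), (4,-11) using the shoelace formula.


sum(xi*y_{i+1}) = 8*10 - 7*(-1) - 12*(-9) - 8*(-12) - 3*(-11) + 4*9 = 360
sum(yi*x_{i+1}) = 9*(-7) + 10*(-12) - 1*(-8) - 9*(-3) - 12*4 - 11*8 = -284
Area = |360 + 284|/2 = 644/2 = 322.0000

322.0000 sq units


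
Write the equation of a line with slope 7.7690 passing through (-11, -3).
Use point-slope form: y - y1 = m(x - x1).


y + 3 = 7.7690(x + 11)
y = 7.7690x - 3 - 7.7690*(-11)
y = 7.7690x + 82.4590

y = 7.7690x + 82.4590


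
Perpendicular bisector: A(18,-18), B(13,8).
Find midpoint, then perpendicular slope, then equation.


Midpoint = (15.5, -5)
Slope of AB = dy/dx = 26/(-5) = -5.2000
Perp slope = -dx/dy = 5/26 = 0.1923
b = My - (perp slope)*Mx = -5 + (-5*15.5)/26 = -5 - 2.9808 = -7.9808

y = 0.1923x - 7.9808


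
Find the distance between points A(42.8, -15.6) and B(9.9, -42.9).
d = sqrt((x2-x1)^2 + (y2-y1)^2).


dx = 9.9 - 42.8 = -32.9
dy = -42.9 + 15.6 = -27.3
d = sqrt(1082.41 + 745.29) = sqrt(1827.7) = 42.7516

42.7516


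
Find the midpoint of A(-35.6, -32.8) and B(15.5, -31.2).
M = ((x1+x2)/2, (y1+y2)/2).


Mx = (-35.6 + 15.5)/2 = -20.1/2 = -10.0500
My = (-32.8 - 31.2)/2 = -64.0/2 = -32.0000

(-10.0500, -32.0000)


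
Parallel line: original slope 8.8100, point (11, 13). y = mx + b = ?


Parallel lines have equal slopes.
m2 = 8.8100
b2 = 13 - 8.8100*11 = -83.9100

y = 8.8100x - 83.9100


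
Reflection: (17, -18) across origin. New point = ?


Reflection rule for origin: (-x, -y)
(17, -18) -> (-17, 18)

(-17, 18)


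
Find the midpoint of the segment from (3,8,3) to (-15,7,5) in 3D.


Mx = (3- 15)/2 = -6.0000
My = (8+7)/2 = 7.5000
Mz = (3+5)/2 = 4.0000

M = (-6.0000, 7.5000, 4.0000)


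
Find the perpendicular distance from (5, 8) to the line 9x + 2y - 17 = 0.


|9*5 + 2*8 - 17| = |44| = 44
sqrt(81 + 4) = sqrt(85) = 9.2195
d = 44/sqrt(85) = 4.7725

4.7725


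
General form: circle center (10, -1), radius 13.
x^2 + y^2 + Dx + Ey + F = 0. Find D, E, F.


(x-10)^2 + (y+ 1)^2 = 13^2
D = -2h = -20, E = -2k = 2
F = h^2+k^2-r^2 = 100+1-169 = -68

D = -20, E = 2, F = -68


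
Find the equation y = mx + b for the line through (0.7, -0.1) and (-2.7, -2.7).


m = (-2.6)/(-3.4) = 0.7647
b = y1 - m*x1 = -0.1 - (-2.6*0.7)/(-3.4) = -0.1 - 0.5353 = -0.6353

y = 0.7647x - 0.6353


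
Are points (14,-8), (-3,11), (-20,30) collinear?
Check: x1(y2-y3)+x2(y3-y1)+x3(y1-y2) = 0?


14*(11-30) - 3*(30+ 8) - 20*(-8-11)
= -266 - 114 + 380 = 0

Yes, collinear (determinant = 0)


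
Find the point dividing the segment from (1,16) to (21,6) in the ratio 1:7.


Px = (1*21 + 7*1)/8 = 28/8 = 3.5000
Py = (1*6 + 7*16)/8 = 118/8 = 14.7500

P = (3.5000, 14.7500)


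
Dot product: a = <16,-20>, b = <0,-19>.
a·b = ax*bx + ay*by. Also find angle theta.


a·b = 16*0 - 20*(-19) = 0 + 380 = 380
|a| = sqrt(256+400) = 25.6125
|b| = sqrt(0+361) = 19.0000
cos(theta) = 380/(sqrt(656)*sqrt(361)) = 380/sqrt(236816) = 0.780869
theta = arccos(380/sqrt(236816)) = 38.6598 degrees

a·b = 380, theta = 38.6598 deg


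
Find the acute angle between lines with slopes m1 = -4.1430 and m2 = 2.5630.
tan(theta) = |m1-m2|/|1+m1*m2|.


m1-m2 = -6.706
1+m1*m2 = -9.618509
tan(theta) = |-6.706/(-9.618509)| = 0.697197
theta = arctan(|-6.706/(-9.618509)|) = 34.8841 degrees (acute angle)

34.8841 degrees


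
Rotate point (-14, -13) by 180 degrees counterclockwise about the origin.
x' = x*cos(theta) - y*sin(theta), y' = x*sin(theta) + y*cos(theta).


cos(180) = -1, sin(180) = 0
x' = -14*(-1) + 13*0 = 14
y' = -14*0 - 13*(-1) = 13

(14, 13)


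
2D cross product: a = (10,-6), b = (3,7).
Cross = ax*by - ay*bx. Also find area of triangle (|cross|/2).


cross = 10*7 + 6*3 = 70 + 18 = 88
Triangle area = |88|/2 = 88/2 = 44.0000

cross = 88, triangle area = 44.0000


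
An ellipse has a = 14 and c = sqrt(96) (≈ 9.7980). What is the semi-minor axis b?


b^2 = 14^2 - (sqrt(96))^2 = 196 - 96 = 100
b = sqrt(100) = 10

b = 10


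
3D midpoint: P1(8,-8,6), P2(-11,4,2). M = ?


Mx = (8- 11)/2 = -1.5000
My = (-8+4)/2 = -2.0000
Mz = (6+2)/2 = 4.0000

M = (-1.5000, -2.0000, 4.0000)


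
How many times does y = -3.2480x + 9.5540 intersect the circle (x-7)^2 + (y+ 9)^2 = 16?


Substitute y = -3.2480x + 9.5540: (x-7)^2 + (-3.2480x+9.5540+ 9)^2 = 16
Expand to Ax^2 + Bx + C = 0, where b-k = 18.554
A = 1+m^2 = 11.549504
B = 2(m(b-k) - h) = 2(-3.2480*18.554 - 7) = -134.526784
C = h^2 + (b-k)^2 - r^2 = 49 + 344.250916 - 16 = 377.250916
disc = B^2-4AC = 18097.4556 - 17428.2439 = 669.2117
disc > 0

2 intersection points


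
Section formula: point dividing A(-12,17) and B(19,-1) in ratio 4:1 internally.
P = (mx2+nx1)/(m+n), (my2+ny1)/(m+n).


Px = (4*19 + 1*(-12))/5 = 64/5 = 12.8000
Py = (4*(-1) + 1*17)/5 = 13/5 = 2.6000

P = (12.8000, 2.6000)


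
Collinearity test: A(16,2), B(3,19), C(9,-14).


16*(19+ 14) + 3*(-14-2) + 9*(2-19)
= 528 - 48 - 153 = 327

No, not collinear (determinant = 327)


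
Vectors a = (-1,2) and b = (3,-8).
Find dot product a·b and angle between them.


a·b = -1*3 + 2*(-8) = -3 - 16 = -19
|a| = sqrt(1+4) = 2.2361
|b| = sqrt(9+64) = 8.5440
cos(theta) = -19/(sqrt(5)*sqrt(73)) = -19/sqrt(365) = -0.994505
theta = arccos(-19/sqrt(365)) = 173.9910 degrees

a·b = -19, theta = 173.9910 deg


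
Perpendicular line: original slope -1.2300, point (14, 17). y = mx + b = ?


Perpendicular slope = -1/m1 = -1/(-1.2300) = 0.8130
b2 = y0 - m2*x0 = 17 + 14/(-1.2300) = 17 - 11.3821 = 5.6179

y = 0.8130x + 5.6179


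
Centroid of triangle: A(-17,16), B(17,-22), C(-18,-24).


Gx = (-17+17- 18)/3 = -18/3 = -6.0000
Gy = (16- 22- 24)/3 = -30/3 = -10.0000

G = (-6.0000, -10.0000)


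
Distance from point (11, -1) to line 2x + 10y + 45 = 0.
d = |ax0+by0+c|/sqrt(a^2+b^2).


|2*11 + 10*(-1) + 45| = |57| = 57
sqrt(4 + 100) = sqrt(104) = 10.1980
d = 57/sqrt(104) = 5.5893

5.5893


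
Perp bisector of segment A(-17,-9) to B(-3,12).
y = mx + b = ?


Midpoint = (-10, 1.5)
Slope of AB = dy/dx = 21/14 = 1.5000
Perp slope = -dx/dy = -14/21 = -0.6667
b = My - (perp slope)*Mx = 1.5 + (14*(-10))/21 = 1.5 - 6.6667 = -5.1667

y = -0.6667x - 5.1667


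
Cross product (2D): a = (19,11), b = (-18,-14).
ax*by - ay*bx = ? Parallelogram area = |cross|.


cross = 19*(-14) - 11*(-18) = -266 + 198 = -68
Parallelogram area = |-68| = 68

cross = -68, parallelogram area = 68


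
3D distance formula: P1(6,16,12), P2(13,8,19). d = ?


dx=7, dy=-8, dz=7
d = sqrt(49+64+49) = sqrt(162) = 12.7279

12.7279


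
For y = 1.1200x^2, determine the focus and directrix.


a = 1.1200
1/(4a) = 0.2232
Focus = (0, 0.2232)
Directrix: y = -0.2232

Focus = (0, 0.2232), Directrix: y = -0.2232


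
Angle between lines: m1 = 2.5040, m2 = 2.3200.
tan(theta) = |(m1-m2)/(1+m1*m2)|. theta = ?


m1-m2 = 0.184
1+m1*m2 = 6.80928
tan(theta) = |0.184/6.80928| = 0.027022
theta = arctan(|0.184/6.80928|) = 1.5479 degrees (acute angle)

1.5479 degrees


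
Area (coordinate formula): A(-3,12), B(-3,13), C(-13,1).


-3*(13-1) = -36
-3*(1-12) = 33
-13*(12-13) = 13
sum = 10
Area = |10|/2 = 5.0000

5.0000 sq units


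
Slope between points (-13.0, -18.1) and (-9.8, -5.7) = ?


dy = -5.7 + 18.1 = 12.4
dx = -9.8 + 13.0 = 3.2
m = 12.4/3.2 = 3.8750

m = 3.8750


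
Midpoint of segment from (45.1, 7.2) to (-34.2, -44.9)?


Mx = (45.1 - 34.2)/2 = 10.9/2 = 5.4500
My = (7.2 - 44.9)/2 = -37.7/2 = -18.8500

(5.4500, -18.8500)


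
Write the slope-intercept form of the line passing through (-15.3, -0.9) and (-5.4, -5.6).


m = (-4.7)/(9.9) = -0.4747
b = y1 - m*x1 = -0.9 - (-4.7*(-15.3))/(9.9) = -0.9 - 7.2636 = -8.1636

y = -0.4747x - 8.1636


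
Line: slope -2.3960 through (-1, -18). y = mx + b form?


y + 18 = -2.3960(x + 1)
y = -2.3960x - 18 + 2.3960*(-1)
y = -2.3960x - 20.3960

y = -2.3960x - 20.3960


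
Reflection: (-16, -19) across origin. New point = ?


Reflection rule for origin: (-x, -y)
(-16, -19) -> (16, 19)

(16, 19)


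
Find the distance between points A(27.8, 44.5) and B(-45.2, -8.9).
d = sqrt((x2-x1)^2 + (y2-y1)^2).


dx = -45.2 - 27.8 = -73.0
dy = -8.9 - 44.5 = -53.4
d = sqrt(5329.0 + 2851.56) = sqrt(8180.56) = 90.4464

90.4464


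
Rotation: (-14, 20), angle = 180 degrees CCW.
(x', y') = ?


cos(180) = -1, sin(180) = 0
x' = -14*(-1) - 20*0 = 14
y' = -14*0 + 20*(-1) = -20

(14, -20)


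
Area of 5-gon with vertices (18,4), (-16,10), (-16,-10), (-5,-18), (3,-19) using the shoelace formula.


sum(xi*y_{i+1}) = 18*10 - 16*(-10) - 16*(-18) - 5*(-19) + 3*4 = 735
sum(yi*x_{i+1}) = 4*(-16) + 10*(-16) - 10*(-5) - 18*3 - 19*18 = -570
Area = |735 + 570|/2 = 1305/2 = 652.5000

652.5000 sq units


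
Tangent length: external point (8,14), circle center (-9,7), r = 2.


d = sqrt((8+ 9)^2 + (14-7)^2) = sqrt(289+49) = 18.3848
L = sqrt(338.0000 - 4) = sqrt(334.0000) = 18.2757

18.2757


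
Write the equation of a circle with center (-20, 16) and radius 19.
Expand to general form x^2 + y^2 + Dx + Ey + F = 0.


(x+ 20)^2 + (y-16)^2 = 19^2
D = -2h = 40, E = -2k = -32
F = h^2+k^2-r^2 = 400+256-361 = 295

x^2 + y^2 + 40x - 32y + 295 = 0


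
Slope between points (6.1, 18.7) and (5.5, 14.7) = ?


dy = 14.7 - 18.7 = -4.0
dx = 5.5 - 6.1 = -0.6
m = -4.0/(-0.6) = 6.6667

m = 6.6667


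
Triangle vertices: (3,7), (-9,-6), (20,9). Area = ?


3*(-6-9) = -45
-9*(9-7) = -18
20*(7+ 6) = 260
sum = 197
Area = |197|/2 = 98.5000

98.5000 sq units


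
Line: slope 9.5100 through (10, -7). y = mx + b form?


y + 7 = 9.5100(x - 10)
y = 9.5100x - 7 - 9.5100*10
y = 9.5100x - 102.1000

y = 9.5100x - 102.1000


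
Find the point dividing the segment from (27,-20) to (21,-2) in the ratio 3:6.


Px = (3*21 + 6*27)/9 = 225/9 = 25.0000
Py = (3*(-2) + 6*(-20))/9 = -126/9 = -14.0000

P = (25.0000, -14.0000)


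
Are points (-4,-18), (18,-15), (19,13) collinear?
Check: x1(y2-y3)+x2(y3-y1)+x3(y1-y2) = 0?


-4*(-15-13) + 18*(13+ 18) + 19*(-18+ 15)
= 112 + 558 - 57 = 613

No, not collinear (determinant = 613)


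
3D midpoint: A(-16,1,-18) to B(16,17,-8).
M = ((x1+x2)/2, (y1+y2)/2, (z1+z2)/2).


Mx = (-16+16)/2 = 0
My = (1+17)/2 = 9.0000
Mz = (-18- 8)/2 = -13.0000

M = (0, 9.0000, -13.0000)


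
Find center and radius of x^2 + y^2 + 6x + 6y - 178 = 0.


h = -D/2 = -6/2 = -3
k = -E/2 = -6/2 = -3
r^2 = h^2 + k^2 - F = 9 + 9 + 178 = 196
r = 14

Center (-3, -3), radius = 14


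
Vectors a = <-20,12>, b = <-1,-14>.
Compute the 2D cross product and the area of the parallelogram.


cross = -20*(-14) - 12*(-1) = 280 + 12 = 292
Parallelogram area = |292| = 292

cross = 292, parallelogram area = 292


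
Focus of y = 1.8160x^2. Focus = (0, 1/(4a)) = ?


a = 1.8160
4a = 7.2640
focus = (0, 1/7.2640) = (0, 0.1377)

Focus = (0, 0.1377)


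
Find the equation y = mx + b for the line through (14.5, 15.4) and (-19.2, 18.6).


m = (3.2)/(-33.7) = -0.0950
b = y1 - m*x1 = 15.4 - (3.2*14.5)/(-33.7) = 15.4 + 1.3769 = 16.7769

y = -0.0950x + 16.7769


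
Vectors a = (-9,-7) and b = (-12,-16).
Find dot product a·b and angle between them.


a·b = -9*(-12) - 7*(-16) = 108 + 112 = 220
|a| = sqrt(81+49) = 11.4018
|b| = sqrt(144+256) = 20.0000
cos(theta) = 220/(sqrt(130)*sqrt(400)) = 220/sqrt(52000) = 0.964764
theta = arccos(220/sqrt(52000)) = 15.2551 degrees

a·b = 220, theta = 15.2551 deg


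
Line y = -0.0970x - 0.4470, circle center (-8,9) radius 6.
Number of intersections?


Substitute y = -0.0970x - 0.4470: (x+ 8)^2 + (-0.0970x- 0.4470-9)^2 = 36
Expand to Ax^2 + Bx + C = 0, where b-k = -9.447
A = 1+m^2 = 1.009409
B = 2(m(b-k) - h) = 2(-0.0970*(-9.447) + 8) = 17.832718
C = h^2 + (b-k)^2 - r^2 = 64 + 89.245809 - 36 = 117.245809
disc = B^2-4AC = 318.0058 - 473.3959 = -155.3901
disc < 0

0 intersection points


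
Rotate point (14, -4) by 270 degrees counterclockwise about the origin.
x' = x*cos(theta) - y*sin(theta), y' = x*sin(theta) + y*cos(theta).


cos(270) = 0, sin(270) = -1
x' = 14*0 + 4*(-1) = -4
y' = 14*(-1) - 4*0 = -14

(-4, -14)


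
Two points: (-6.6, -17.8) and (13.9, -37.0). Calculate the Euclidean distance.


dx = 13.9 + 6.6 = 20.5
dy = -37.0 + 17.8 = -19.2
d = sqrt(420.25 + 368.64) = sqrt(788.89) = 28.0872

28.0872


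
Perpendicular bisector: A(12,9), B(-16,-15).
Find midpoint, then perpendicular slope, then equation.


Midpoint = (-2, -3)
Slope of AB = dy/dx = -24/(-28) = 0.8571
Perp slope = -dx/dy = -28/24 = -1.1667
b = My - (perp slope)*Mx = -3 + (-28*(-2))/(-24) = -3 - 2.3333 = -5.3333

y = -1.1667x - 5.3333


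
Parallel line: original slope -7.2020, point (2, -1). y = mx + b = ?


Parallel lines have equal slopes.
m2 = -7.2020
b2 = -1 + 7.2020*2 = 13.4040

y = -7.2020x + 13.4040


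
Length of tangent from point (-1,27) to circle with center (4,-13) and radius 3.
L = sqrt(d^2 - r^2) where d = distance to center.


d = sqrt((-1-4)^2 + (27+ 13)^2) = sqrt(25+1600) = 40.3113
L = sqrt(1625.0000 - 9) = sqrt(1616.0000) = 40.1995

40.1995


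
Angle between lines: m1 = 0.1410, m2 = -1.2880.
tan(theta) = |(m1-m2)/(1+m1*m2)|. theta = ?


m1-m2 = 1.429
1+m1*m2 = 0.818392
tan(theta) = |1.429/0.818392| = 1.746107
theta = arctan(|1.429/0.818392|) = 60.2001 degrees (acute angle)

60.2001 degrees


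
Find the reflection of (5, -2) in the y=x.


Reflection rule for y=x: (y, x)
(5, -2) -> (-2, 5)

(-2, 5)


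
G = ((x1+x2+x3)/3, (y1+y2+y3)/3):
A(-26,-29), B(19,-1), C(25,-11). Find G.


Gx = (-26+19+25)/3 = 18/3 = 6.0000
Gy = (-29- 1- 11)/3 = -41/3 = -13.6667

G = (6.0000, -13.6667)


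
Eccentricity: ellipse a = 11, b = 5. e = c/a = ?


c = sqrt(121-25) = sqrt(96) = 9.7980
e = c/a = sqrt(96)/11 = 0.8907

e = 0.8907


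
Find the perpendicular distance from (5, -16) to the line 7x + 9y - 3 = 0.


|7*5 + 9*(-16) - 3| = |-112| = 112
sqrt(49 + 81) = sqrt(130) = 11.4018
d = 112/sqrt(130) = 9.8230

9.8230


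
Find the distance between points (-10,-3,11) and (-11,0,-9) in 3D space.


dx=-1, dy=3, dz=-20
d = sqrt(1+9+400) = sqrt(410) = 20.2485

20.2485


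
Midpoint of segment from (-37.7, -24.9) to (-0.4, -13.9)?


Mx = (-37.7 - 0.4)/2 = -38.1/2 = -19.0500
My = (-24.9 - 13.9)/2 = -38.8/2 = -19.4000

(-19.0500, -19.4000)


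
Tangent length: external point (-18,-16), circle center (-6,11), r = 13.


d = sqrt((-18+ 6)^2 + (-16-11)^2) = sqrt(144+729) = 29.5466
L = sqrt(873.0000 - 169) = sqrt(704.0000) = 26.5330

26.5330


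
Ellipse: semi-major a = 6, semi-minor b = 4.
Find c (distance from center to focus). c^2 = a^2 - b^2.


c^2 = 6^2 - 4^2 = 36 - 16 = 20
c = sqrt(20) = 4.4721

c = 4.4721


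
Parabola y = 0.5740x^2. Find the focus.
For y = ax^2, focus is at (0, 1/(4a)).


a = 0.5740
4a = 2.2960
focus = (0, 1/2.2960) = (0, 0.4355)

Focus = (0, 0.4355)


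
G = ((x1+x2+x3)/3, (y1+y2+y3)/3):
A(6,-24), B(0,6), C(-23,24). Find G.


Gx = (6+0- 23)/3 = -17/3 = -5.6667
Gy = (-24+6+24)/3 = 6/3 = 2.0000

G = (-5.6667, 2.0000)


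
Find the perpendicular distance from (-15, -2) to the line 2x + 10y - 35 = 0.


|2*(-15) + 10*(-2) - 35| = |-85| = 85
sqrt(4 + 100) = sqrt(104) = 10.1980
d = 85/sqrt(104) = 8.3349

8.3349


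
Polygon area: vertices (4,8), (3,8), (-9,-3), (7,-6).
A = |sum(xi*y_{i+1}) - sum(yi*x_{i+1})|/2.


sum(xi*y_{i+1}) = 4*8 + 3*(-3) - 9*(-6) + 7*8 = 133
sum(yi*x_{i+1}) = 8*3 + 8*(-9) - 3*7 - 6*4 = -93
Area = |133 + 93|/2 = 226/2 = 113.0000

113.0000 sq units


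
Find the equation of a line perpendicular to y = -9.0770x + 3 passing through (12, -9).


Perpendicular slope = -1/m1 = -1/(-9.0770) = 0.1102
b2 = y0 - m2*x0 = -9 + 12/(-9.0770) = -9 - 1.3220 = -10.3220

y = 0.1102x - 10.3220


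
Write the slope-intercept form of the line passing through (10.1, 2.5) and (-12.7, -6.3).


m = (-8.8)/(-22.8) = 0.3860
b = y1 - m*x1 = 2.5 - (-8.8*10.1)/(-22.8) = 2.5 - 3.8982 = -1.3982

y = 0.3860x - 1.3982


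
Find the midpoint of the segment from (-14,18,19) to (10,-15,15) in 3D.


Mx = (-14+10)/2 = -2.0000
My = (18- 15)/2 = 1.5000
Mz = (19+15)/2 = 17.0000

M = (-2.0000, 1.5000, 17.0000)


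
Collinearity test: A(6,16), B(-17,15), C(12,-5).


6*(15+ 5) - 17*(-5-16) + 12*(16-15)
= 120 + 357 + 12 = 489

No, not collinear (determinant = 489)


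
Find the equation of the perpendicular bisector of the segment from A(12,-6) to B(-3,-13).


Midpoint = (4.5, -9.5)
Slope of AB = dy/dx = -7/(-15) = 0.4667
Perp slope = -dx/dy = -15/7 = -2.1429
b = My - (perp slope)*Mx = -9.5 + (-15*4.5)/(-7) = -9.5 + 9.6429 = 0.1429

y = -2.1429x + 0.1429


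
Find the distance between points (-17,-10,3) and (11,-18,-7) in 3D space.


dx=28, dy=-8, dz=-10
d = sqrt(784+64+100) = sqrt(948) = 30.7896

30.7896


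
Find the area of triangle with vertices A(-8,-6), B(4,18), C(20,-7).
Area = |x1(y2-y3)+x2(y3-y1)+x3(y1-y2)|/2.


-8*(18+ 7) = -200
4*(-7+ 6) = -4
20*(-6-18) = -480
sum = -684
Area = |-684|/2 = 342.0000

342.0000 sq units


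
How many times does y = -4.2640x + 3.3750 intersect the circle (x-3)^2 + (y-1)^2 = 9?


Substitute y = -4.2640x + 3.3750: (x-3)^2 + (-4.2640x+3.3750-1)^2 = 9
Expand to Ax^2 + Bx + C = 0, where b-k = 2.375
A = 1+m^2 = 19.181696
B = 2(m(b-k) - h) = 2(-4.2640*2.375 - 3) = -26.254
C = h^2 + (b-k)^2 - r^2 = 9 + 5.640625 - 9 = 5.640625
disc = B^2-4AC = 689.2725 - 432.7870 = 256.4855
disc > 0

2 intersection points


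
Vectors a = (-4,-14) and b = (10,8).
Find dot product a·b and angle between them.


a·b = -4*10 - 14*8 = -40 - 112 = -152
|a| = sqrt(16+196) = 14.5602
|b| = sqrt(100+64) = 12.8062
cos(theta) = -152/(sqrt(212)*sqrt(164)) = -152/sqrt(34768) = -0.815180
theta = arccos(-152/sqrt(34768)) = 144.6052 degrees

a·b = -152, theta = 144.6052 deg


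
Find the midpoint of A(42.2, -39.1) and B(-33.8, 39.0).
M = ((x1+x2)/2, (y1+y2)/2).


Mx = (42.2 - 33.8)/2 = 8.4/2 = 4.2000
My = (-39.1 + 39.0)/2 = -0.1/2 = -0.0500

(4.2000, -0.0500)


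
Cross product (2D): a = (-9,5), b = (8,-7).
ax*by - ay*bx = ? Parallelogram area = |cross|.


cross = -9*(-7) - 5*8 = 63 - 40 = 23
Parallelogram area = |23| = 23

cross = 23, parallelogram area = 23


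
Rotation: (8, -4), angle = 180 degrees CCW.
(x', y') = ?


cos(180) = -1, sin(180) = 0
x' = 8*(-1) + 4*0 = -8
y' = 8*0 - 4*(-1) = 4

(-8, 4)


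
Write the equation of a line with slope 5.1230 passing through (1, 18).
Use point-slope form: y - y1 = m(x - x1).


y - 18 = 5.1230(x - 1)
y = 5.1230x + 18 - 5.1230*1
y = 5.1230x + 12.8770

y = 5.1230x + 12.8770


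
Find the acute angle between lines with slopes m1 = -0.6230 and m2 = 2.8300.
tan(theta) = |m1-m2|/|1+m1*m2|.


m1-m2 = -3.453
1+m1*m2 = -0.76309
tan(theta) = |-3.453/(-0.76309)| = 4.525023
theta = arctan(|-3.453/(-0.76309)|) = 77.5383 degrees (acute angle)

77.5383 degrees


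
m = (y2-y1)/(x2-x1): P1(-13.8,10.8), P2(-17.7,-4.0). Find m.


dy = -4.0 - 10.8 = -14.8
dx = -17.7 + 13.8 = -3.9
m = -14.8/(-3.9) = 3.7949

m = 3.7949


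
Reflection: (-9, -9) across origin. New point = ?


Reflection rule for origin: (-x, -y)
(-9, -9) -> (9, 9)

(9, 9)


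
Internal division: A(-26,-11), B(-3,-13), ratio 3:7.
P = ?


Px = (3*(-3) + 7*(-26))/10 = -191/10 = -19.1000
Py = (3*(-13) + 7*(-11))/10 = -116/10 = -11.6000

P = (-19.1000, -11.6000)


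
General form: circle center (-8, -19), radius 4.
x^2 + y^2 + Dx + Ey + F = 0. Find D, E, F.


(x+ 8)^2 + (y+ 19)^2 = 4^2
D = -2h = 16, E = -2k = 38
F = h^2+k^2-r^2 = 64+361-16 = 409

D = 16, E = 38, F = 409


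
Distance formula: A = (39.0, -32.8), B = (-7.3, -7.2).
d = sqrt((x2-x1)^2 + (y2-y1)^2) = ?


dx = -7.3 - 39.0 = -46.3
dy = -7.2 + 32.8 = 25.6
d = sqrt(2143.69 + 655.36) = sqrt(2799.05) = 52.9060

52.9060


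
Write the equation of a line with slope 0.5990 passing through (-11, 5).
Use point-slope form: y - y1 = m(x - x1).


y - 5 = 0.5990(x + 11)
y = 0.5990x + 5 - 0.5990*(-11)
y = 0.5990x + 11.5890

y = 0.5990x + 11.5890


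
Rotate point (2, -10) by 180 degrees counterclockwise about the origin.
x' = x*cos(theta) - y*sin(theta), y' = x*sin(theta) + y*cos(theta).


cos(180) = -1, sin(180) = 0
x' = 2*(-1) + 10*0 = -2
y' = 2*0 - 10*(-1) = 10

(-2, 10)


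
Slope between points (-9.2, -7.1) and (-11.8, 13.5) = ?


dy = 13.5 + 7.1 = 20.6
dx = -11.8 + 9.2 = -2.6
m = 20.6/(-2.6) = -7.9231

m = -7.9231


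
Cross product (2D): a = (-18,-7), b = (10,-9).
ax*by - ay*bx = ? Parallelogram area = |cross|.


cross = -18*(-9) + 7*10 = 162 + 70 = 232
Parallelogram area = |232| = 232

cross = 232, parallelogram area = 232


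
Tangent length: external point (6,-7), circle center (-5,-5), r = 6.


d = sqrt((6+ 5)^2 + (-7+ 5)^2) = sqrt(121+4) = 11.1803
L = sqrt(125.0000 - 36) = sqrt(89.0000) = 9.4340

9.4340


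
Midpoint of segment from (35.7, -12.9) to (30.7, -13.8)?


Mx = (35.7 + 30.7)/2 = 66.4/2 = 33.2000
My = (-12.9 - 13.8)/2 = -26.7/2 = -13.3500

(33.2000, -13.3500)


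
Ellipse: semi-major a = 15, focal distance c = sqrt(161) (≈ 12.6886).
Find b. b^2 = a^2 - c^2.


b^2 = 15^2 - (sqrt(161))^2 = 225 - 161 = 64
b = sqrt(64) = 8

b = 8


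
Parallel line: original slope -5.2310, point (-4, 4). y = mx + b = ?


Parallel lines have equal slopes.
m2 = -5.2310
b2 = 4 + 5.2310*(-4) = -16.9240

y = -5.2310x - 16.9240


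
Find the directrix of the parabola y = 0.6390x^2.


a = 0.6390
1/(4a) = 0.3912
directrix: y = -0.3912 = -0.3912

y = -0.3912


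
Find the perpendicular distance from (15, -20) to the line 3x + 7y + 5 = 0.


|3*15 + 7*(-20) + 5| = |-90| = 90
sqrt(9 + 49) = sqrt(58) = 7.6158
d = 90/sqrt(58) = 11.8176

11.8176


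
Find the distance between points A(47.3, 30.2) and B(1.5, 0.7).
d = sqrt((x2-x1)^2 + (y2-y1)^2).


dx = 1.5 - 47.3 = -45.8
dy = 0.7 - 30.2 = -29.5
d = sqrt(2097.64 + 870.25) = sqrt(2967.89) = 54.4783

54.4783


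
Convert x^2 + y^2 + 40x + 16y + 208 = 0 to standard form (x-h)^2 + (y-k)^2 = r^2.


h = -D/2 = -40/2 = -20
k = -E/2 = -16/2 = -8
r^2 = h^2 + k^2 - F = 400 + 64 - 208 = 256
r = 16

Center (-20, -8), radius = 16


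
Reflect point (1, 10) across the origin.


Reflection rule for origin: (-x, -y)
(1, 10) -> (-1, -10)

(-1, -10)


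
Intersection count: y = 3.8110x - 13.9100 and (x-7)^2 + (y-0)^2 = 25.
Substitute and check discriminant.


Substitute y = 3.8110x - 13.9100: (x-7)^2 + (3.8110x- 13.9100-0)^2 = 25
Expand to Ax^2 + Bx + C = 0, where b-k = -13.91
A = 1+m^2 = 15.523721
B = 2(m(b-k) - h) = 2(3.8110*(-13.91) - 7) = -120.02202
C = h^2 + (b-k)^2 - r^2 = 49 + 193.4881 - 25 = 217.4881
disc = B^2-4AC = 14405.2853 - 13504.8983 = 900.3870
disc > 0

2 intersection points


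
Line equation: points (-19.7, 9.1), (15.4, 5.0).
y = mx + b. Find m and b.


m = (-4.1)/(35.1) = -0.1168
b = y1 - m*x1 = 9.1 - (-4.1*(-19.7))/(35.1) = 9.1 - 2.3011 = 6.7989

y = -0.1168x + 6.7989


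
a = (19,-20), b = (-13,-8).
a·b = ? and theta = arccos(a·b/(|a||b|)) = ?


a·b = 19*(-13) - 20*(-8) = -247 + 160 = -87
|a| = sqrt(361+400) = 27.5862
|b| = sqrt(169+64) = 15.2643
cos(theta) = -87/(sqrt(761)*sqrt(233)) = -87/sqrt(177313) = -0.206609
theta = arccos(-87/sqrt(177313)) = 101.9237 degrees

a·b = -87, theta = 101.9237 deg


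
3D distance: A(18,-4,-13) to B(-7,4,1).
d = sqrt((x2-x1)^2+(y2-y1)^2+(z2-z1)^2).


dx=-25, dy=8, dz=14
d = sqrt(625+64+196) = sqrt(885) = 29.7489

29.7489


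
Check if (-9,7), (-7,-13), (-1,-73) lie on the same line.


-9*(-13+ 73) - 7*(-73-7) - 1*(7+ 13)
= -540 + 560 - 20 = 0

Yes, collinear (determinant = 0)


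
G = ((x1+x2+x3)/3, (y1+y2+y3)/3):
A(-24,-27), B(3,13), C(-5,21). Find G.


Gx = (-24+3- 5)/3 = -26/3 = -8.6667
Gy = (-27+13+21)/3 = 7/3 = 2.3333

G = (-8.6667, 2.3333)


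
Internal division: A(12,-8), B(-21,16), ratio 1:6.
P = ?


Px = (1*(-21) + 6*12)/7 = 51/7 = 7.2857
Py = (1*16 + 6*(-8))/7 = -32/7 = -4.5714

P = (7.2857, -4.5714)


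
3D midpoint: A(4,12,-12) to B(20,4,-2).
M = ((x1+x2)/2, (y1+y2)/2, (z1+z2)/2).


Mx = (4+20)/2 = 12.0000
My = (12+4)/2 = 8.0000
Mz = (-12- 2)/2 = -7.0000

M = (12.0000, 8.0000, -7.0000)
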